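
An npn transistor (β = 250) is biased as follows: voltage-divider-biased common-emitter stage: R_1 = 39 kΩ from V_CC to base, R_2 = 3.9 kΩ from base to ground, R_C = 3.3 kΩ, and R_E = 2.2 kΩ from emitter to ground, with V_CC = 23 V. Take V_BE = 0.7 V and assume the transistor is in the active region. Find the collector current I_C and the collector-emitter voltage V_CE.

I_C ≈ 0.63 mA, V_CE ≈ 20 V

Thevenize the base divider: V_Th = V_CC·R_2/(R_1+R_2) = 23×3.9/42.9 = 2.09 V, R_Th = R_1‖R_2 = 3.55 kΩ.
Base-emitter loop: V_Th = I_B·R_Th + V_BE + (β+1)I_B·R_E, so I_B = (2.09 − 0.7) / (3.55 + 251×2.2) = 0.0025 mA.
I_C = β·I_B = 250×0.0025 = 0.626 mA, and I_E = (β+1)I_B = 0.628 mA.
V_CE = V_CC − I_C·R_C − I_E·R_E = 23 − 0.626×3.3 − 0.628×2.2 = 19.6 V.
V_CE = 19.6 V > 0.2 V confirms active-region operation.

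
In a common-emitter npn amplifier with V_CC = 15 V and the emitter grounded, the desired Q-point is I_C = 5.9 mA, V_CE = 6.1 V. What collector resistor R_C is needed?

R_C ≈ 1.5 kΩ

Collector loop: V_CC = I_C·R_C + V_CE.
R_C = (V_CC − V_CE)/I_C = (15 − 6.1)/5.9 = 1.51 kΩ.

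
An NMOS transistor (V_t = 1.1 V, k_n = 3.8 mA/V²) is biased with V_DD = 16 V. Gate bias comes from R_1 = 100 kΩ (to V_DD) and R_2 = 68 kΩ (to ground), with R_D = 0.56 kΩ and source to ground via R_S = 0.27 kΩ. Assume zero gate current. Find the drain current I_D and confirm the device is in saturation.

V_G = V_DD·R_2/(R_1+R_2) = 16×68/168 = 6.48 V.
Assume saturation: I_D = (k_n/2)(V_GS − V_t)² with V_GS = V_G − I_D·R_S = 6.48 − 0.27·I_D.
Substituting gives 0.139·I_D² − 6.52·I_D + 54.9 = 0, with roots I_D = 11 or 36 mA.
The root I_D = 36 mA gives V_GS = -3.26 V ≤ V_t, so take I_D = 11 mA.
Then V_GS = 3.51 V and V_DS = V_DD − I_D(R_D+R_S) = 16 − 11×0.83 = 6.87 V.
Saturation requires V_DS ≥ V_GS − V_t = 2.41 V; 6.87 ≥ 2.41 ✓.

I_D ≈ 11 mA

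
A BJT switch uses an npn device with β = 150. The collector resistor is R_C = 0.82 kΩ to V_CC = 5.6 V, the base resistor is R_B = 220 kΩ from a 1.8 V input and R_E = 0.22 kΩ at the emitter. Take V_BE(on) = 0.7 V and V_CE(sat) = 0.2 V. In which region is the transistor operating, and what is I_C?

active; I_C ≈ 0.65 mA

Assume active. Base-emitter loop: I_B = (V_BB − V_BE)/(R_B + (β+1)R_E) = (1.8 − 0.7)/(220 + 151×0.22) = 0.00434 mA.
I_C = β·I_B = 150×0.00434 = 0.652 mA.
V_CE = V_CC − I_C·R_C − I_E·R_E = 5.6 − 0.652×0.82 − 0.656×0.22 = 4.92 V > V_CE(sat), so the active-region assumption holds.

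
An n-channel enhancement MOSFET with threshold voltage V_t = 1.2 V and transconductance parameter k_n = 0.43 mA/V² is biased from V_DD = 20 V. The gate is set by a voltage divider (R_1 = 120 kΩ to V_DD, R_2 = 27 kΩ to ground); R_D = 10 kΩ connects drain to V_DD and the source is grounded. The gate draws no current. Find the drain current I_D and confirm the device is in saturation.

I_D ≈ 1.3 mA

V_G = V_DD·R_2/(R_1+R_2) = 20×27/147 = 3.67 V. With the source grounded, V_GS = V_G = 3.67 V.
Assume saturation: I_D = (k_n/2)(V_GS − V_t)² = (0.43/2)×(3.67 − 1.2)² = 0.215×2.47² = 1.32 mA.
V_DS = V_DD − I_D·R_D = 20 − 1.32×10 = 6.85 V.
Saturation requires V_DS ≥ V_GS − V_t = 2.47 V; 6.85 ≥ 2.47 ✓.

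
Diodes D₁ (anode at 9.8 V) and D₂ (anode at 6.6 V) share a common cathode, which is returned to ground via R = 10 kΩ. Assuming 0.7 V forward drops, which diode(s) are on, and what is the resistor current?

Assume both conduct. Then node N would need to be at both 9.8−0.7 = 9.1 V and 6.6−0.7 = 5.9 V, which is impossible.
Assume only D₁ conducts: V_N = 9.8 − 0.7 = 9.1 V, so I_R = 9.1/10 = 0.91 mA.
Check D₂: its anode-to-cathode voltage is 6.6 − 9.1 = -2.5 V < 0.7 V, so it is off. The assumption is consistent.

Only D₁ conducts; I_R ≈ 0.91 mA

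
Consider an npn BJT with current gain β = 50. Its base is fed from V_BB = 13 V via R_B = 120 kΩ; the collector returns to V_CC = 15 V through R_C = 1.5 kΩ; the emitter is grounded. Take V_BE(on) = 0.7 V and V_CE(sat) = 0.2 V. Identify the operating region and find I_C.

Assume active. Base-emitter loop: I_B = (V_BB − V_BE)/R_B = (13 − 0.7)/120 = 0.103 mA.
I_C = β·I_B = 50×0.103 = 5.12 mA.
V_CE = V_CC − I_C·R_C = 15 − 5.12×1.5 = 7.31 V > V_CE(sat), so the active-region assumption holds.

active; I_C ≈ 5.1 mA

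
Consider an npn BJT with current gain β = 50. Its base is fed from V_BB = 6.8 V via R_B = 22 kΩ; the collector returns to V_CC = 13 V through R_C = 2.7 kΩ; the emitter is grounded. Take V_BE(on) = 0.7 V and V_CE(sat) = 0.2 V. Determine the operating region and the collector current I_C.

saturation; I_C ≈ 4.7 mA

Assume active: I_B = (6.8 − 0.7)/22 = 0.277 mA, giving I_C = β·I_B = 13.9 mA.
But then V_CE = 13 − 13.9×2.7 = -24.4 V < V_CE(sat) = 0.2 V — impossible in the active region.
So the transistor is saturated. With V_CE = 0.2 V, I_C = (V_CC − 0.2)/R_C = 12.8/2.7 = 4.74 mA.
Check: β·I_B = 13.9 mA > I_C = 4.74 mA, confirming saturation.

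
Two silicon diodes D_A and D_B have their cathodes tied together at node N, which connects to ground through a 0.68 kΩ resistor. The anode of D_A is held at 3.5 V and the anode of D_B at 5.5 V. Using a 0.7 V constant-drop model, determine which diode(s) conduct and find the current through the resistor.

Assume both conduct. Then node N would need to be at both 3.5−0.7 = 2.8 V and 5.5−0.7 = 4.8 V, which is impossible.
Assume only D_B conducts: V_N = 5.5 − 0.7 = 4.8 V, so I_R = 4.8/0.68 = 7.06 mA.
Check D_A: its anode-to-cathode voltage is 3.5 − 4.8 = -1.3 V < 0.7 V, so it is off. The assumption is consistent.

Only D_B conducts; I_R ≈ 7.1 mA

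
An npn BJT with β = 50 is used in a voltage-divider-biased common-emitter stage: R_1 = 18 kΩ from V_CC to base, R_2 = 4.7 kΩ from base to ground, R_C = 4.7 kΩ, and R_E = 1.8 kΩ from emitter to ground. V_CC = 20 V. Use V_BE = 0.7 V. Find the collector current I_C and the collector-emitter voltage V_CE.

Thevenize the base divider: V_Th = V_CC·R_2/(R_1+R_2) = 20×4.7/22.7 = 4.14 V, R_Th = R_1‖R_2 = 3.73 kΩ.
Base-emitter loop: V_Th = I_B·R_Th + V_BE + (β+1)I_B·R_E, so I_B = (4.14 − 0.7) / (3.73 + 51×1.8) = 0.036 mA.
I_C = β·I_B = 50×0.036 = 1.8 mA, and I_E = (β+1)I_B = 1.84 mA.
V_CE = V_CC − I_C·R_C − I_E·R_E = 20 − 1.8×4.7 − 1.84×1.8 = 8.23 V.
V_CE = 8.23 V > 0.2 V confirms active-region operation.

I_C ≈ 1.8 mA, V_CE ≈ 8.2 V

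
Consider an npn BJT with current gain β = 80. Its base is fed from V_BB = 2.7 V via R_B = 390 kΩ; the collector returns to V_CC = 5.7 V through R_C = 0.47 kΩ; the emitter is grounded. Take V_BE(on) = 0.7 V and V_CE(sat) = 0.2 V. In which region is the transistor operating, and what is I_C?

active; I_C ≈ 0.41 mA

Assume active. Base-emitter loop: I_B = (V_BB − V_BE)/R_B = (2.7 − 0.7)/390 = 0.00513 mA.
I_C = β·I_B = 80×0.00513 = 0.41 mA.
V_CE = V_CC − I_C·R_C = 5.7 − 0.41×0.47 = 5.51 V > V_CE(sat), so the active-region assumption holds.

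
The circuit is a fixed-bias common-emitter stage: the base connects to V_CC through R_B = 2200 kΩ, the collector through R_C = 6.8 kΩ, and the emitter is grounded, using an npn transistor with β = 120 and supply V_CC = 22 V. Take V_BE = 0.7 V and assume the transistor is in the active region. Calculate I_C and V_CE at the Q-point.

Base loop: V_CC = I_B·R_B + V_BE, so I_B = (22 − 0.7)/2200 kΩ = 0.00968 mA.
In the active region I_C = β·I_B = 120 × 0.00968 = 1.16 mA.
Collector loop: V_CE = V_CC − I_C·R_C = 22 − 1.16×6.8 = 14.1 V.
Since V_CE = 14.1 V > V_CE(sat) ≈ 0.2 V, the transistor is in the active region as assumed.

I_C ≈ 1.2 mA, V_CE ≈ 14 V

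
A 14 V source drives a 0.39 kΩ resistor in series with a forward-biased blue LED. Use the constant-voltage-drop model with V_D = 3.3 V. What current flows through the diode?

KVL around the loop: 14 = V_D + I·R = 3.3 + I × 0.39 kΩ.
So I = (14 − 3.3) / 0.39 kΩ = 10.7 / 0.39 = 27.4 mA.

I ≈ 27 mA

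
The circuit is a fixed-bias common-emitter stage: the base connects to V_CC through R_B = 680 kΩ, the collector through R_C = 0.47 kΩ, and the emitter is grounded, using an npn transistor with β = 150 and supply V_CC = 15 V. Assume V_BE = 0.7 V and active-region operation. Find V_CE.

V_CE ≈ 14 V

Base loop: V_CC = I_B·R_B + V_BE, so I_B = (15 − 0.7)/680 kΩ = 0.021 mA.
In the active region I_C = β·I_B = 150 × 0.021 = 3.15 mA.
Collector loop: V_CE = V_CC − I_C·R_C = 15 − 3.15×0.47 = 13.5 V.
Since V_CE = 13.5 V > V_CE(sat) ≈ 0.2 V, the transistor is in the active region as assumed.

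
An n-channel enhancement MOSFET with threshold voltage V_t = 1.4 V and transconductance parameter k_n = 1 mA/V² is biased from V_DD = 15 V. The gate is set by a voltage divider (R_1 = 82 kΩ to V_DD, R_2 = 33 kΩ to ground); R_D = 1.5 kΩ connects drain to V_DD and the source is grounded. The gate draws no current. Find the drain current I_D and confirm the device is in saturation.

V_G = V_DD·R_2/(R_1+R_2) = 15×33/115 = 4.3 V. With the source grounded, V_GS = V_G = 4.3 V.
Assume saturation: I_D = (k_n/2)(V_GS − V_t)² = (1/2)×(4.3 − 1.4)² = 0.5×2.9² = 4.22 mA.
V_DS = V_DD − I_D·R_D = 15 − 4.22×1.5 = 8.67 V.
Saturation requires V_DS ≥ V_GS − V_t = 2.9 V; 8.67 ≥ 2.9 ✓.

I_D ≈ 4.2 mA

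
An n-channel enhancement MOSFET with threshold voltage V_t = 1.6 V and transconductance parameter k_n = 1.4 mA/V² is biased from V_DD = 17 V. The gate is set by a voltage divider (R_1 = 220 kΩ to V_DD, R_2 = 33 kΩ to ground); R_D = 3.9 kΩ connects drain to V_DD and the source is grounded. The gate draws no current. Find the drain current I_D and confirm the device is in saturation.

I_D ≈ 0.27 mA

V_G = V_DD·R_2/(R_1+R_2) = 17×33/253 = 2.22 V. With the source grounded, V_GS = V_G = 2.22 V.
Assume saturation: I_D = (k_n/2)(V_GS − V_t)² = (1.4/2)×(2.22 − 1.6)² = 0.7×0.617² = 0.267 mA.
V_DS = V_DD − I_D·R_D = 17 − 0.267×3.9 = 16 V.
Saturation requires V_DS ≥ V_GS − V_t = 0.617 V; 16 ≥ 0.617 ✓.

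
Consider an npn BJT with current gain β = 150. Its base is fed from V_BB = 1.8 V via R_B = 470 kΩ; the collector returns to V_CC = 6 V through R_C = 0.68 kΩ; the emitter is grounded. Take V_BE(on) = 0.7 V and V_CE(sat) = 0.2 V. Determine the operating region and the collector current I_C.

active; I_C ≈ 0.35 mA

Assume active. Base-emitter loop: I_B = (V_BB − V_BE)/R_B = (1.8 − 0.7)/470 = 0.00234 mA.
I_C = β·I_B = 150×0.00234 = 0.351 mA.
V_CE = V_CC − I_C·R_C = 6 − 0.351×0.68 = 5.76 V > V_CE(sat), so the active-region assumption holds.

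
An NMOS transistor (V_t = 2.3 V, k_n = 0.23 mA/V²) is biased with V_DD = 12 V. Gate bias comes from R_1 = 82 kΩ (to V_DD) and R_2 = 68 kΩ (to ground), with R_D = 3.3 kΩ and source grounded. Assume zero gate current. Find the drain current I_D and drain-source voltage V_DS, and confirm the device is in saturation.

V_G = V_DD·R_2/(R_1+R_2) = 12×68/150 = 5.44 V. With the source grounded, V_GS = V_G = 5.44 V.
Assume saturation: I_D = (k_n/2)(V_GS − V_t)² = (0.23/2)×(5.44 − 2.3)² = 0.115×3.14² = 1.13 mA.
V_DS = V_DD − I_D·R_D = 12 − 1.13×3.3 = 8.26 V.
Saturation requires V_DS ≥ V_GS − V_t = 3.14 V; 8.26 ≥ 3.14 ✓.

I_D ≈ 1.1 mA, V_DS ≈ 8.3 V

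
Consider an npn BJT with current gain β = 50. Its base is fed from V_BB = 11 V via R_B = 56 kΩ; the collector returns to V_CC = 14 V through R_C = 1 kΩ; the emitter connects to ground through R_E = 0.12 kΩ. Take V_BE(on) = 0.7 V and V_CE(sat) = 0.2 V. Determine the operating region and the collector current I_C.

active; I_C ≈ 8.3 mA

Assume active. Base-emitter loop: I_B = (V_BB − V_BE)/(R_B + (β+1)R_E) = (11 − 0.7)/(56 + 51×0.12) = 0.166 mA.
I_C = β·I_B = 50×0.166 = 8.29 mA.
V_CE = V_CC − I_C·R_C − I_E·R_E = 14 − 8.29×1 − 8.46×0.12 = 4.69 V > V_CE(sat), so the active-region assumption holds.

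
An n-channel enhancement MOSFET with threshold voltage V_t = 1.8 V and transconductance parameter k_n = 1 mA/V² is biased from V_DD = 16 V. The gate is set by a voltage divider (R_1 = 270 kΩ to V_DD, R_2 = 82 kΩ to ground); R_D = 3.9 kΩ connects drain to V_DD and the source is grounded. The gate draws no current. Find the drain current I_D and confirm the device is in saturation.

V_G = V_DD·R_2/(R_1+R_2) = 16×82/352 = 3.73 V. With the source grounded, V_GS = V_G = 3.73 V.
Assume saturation: I_D = (k_n/2)(V_GS − V_t)² = (1/2)×(3.73 − 1.8)² = 0.5×1.93² = 1.86 mA.
V_DS = V_DD − I_D·R_D = 16 − 1.86×3.9 = 8.76 V.
Saturation requires V_DS ≥ V_GS − V_t = 1.93 V; 8.76 ≥ 1.93 ✓.

I_D ≈ 1.9 mA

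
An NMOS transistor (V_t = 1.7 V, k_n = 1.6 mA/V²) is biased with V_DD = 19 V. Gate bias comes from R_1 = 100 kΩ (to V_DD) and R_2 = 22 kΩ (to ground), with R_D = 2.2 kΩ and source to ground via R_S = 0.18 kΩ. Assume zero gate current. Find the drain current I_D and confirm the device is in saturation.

I_D ≈ 1.6 mA

V_G = V_DD·R_2/(R_1+R_2) = 19×22/122 = 3.43 V.
Assume saturation: I_D = (k_n/2)(V_GS − V_t)² with V_GS = V_G − I_D·R_S = 3.43 − 0.18·I_D.
Substituting gives 0.0259·I_D² − 1.5·I_D + 2.38 = 0, with roots I_D = 1.64 or 56.1 mA.
The root I_D = 56.1 mA gives V_GS = -6.68 V ≤ V_t, so take I_D = 1.64 mA.
Then V_GS = 3.13 V and V_DS = V_DD − I_D(R_D+R_S) = 19 − 1.64×2.38 = 15.1 V.
Saturation requires V_DS ≥ V_GS − V_t = 1.43 V; 15.1 ≥ 1.43 ✓.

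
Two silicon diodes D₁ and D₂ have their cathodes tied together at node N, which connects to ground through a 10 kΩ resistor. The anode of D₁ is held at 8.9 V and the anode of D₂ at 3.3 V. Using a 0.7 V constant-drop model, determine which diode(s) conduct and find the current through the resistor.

Assume both conduct. Then node N would need to be at both 8.9−0.7 = 8.2 V and 3.3−0.7 = 2.6 V, which is impossible.
Assume only D₁ conducts: V_N = 8.9 − 0.7 = 8.2 V, so I_R = 8.2/10 = 0.82 mA.
Check D₂: its anode-to-cathode voltage is 3.3 − 8.2 = -4.9 V < 0.7 V, so it is off. The assumption is consistent.

Only D₁ conducts; I_R ≈ 0.82 mA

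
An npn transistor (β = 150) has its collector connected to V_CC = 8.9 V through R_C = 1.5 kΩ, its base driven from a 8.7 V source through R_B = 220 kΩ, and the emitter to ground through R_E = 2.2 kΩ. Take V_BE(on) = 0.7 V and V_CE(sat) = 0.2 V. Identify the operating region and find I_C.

active; I_C ≈ 2.2 mA

Assume active. Base-emitter loop: I_B = (V_BB − V_BE)/(R_B + (β+1)R_E) = (8.7 − 0.7)/(220 + 151×2.2) = 0.0145 mA.
I_C = β·I_B = 150×0.0145 = 2.17 mA.
V_CE = V_CC − I_C·R_C − I_E·R_E = 8.9 − 2.17×1.5 − 2.19×2.2 = 0.828 V > V_CE(sat), so the active-region assumption holds.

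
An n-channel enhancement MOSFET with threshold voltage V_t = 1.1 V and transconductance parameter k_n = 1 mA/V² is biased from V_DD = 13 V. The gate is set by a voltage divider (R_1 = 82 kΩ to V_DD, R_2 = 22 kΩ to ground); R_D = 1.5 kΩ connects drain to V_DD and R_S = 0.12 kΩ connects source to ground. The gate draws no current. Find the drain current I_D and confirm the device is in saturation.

V_G = V_DD·R_2/(R_1+R_2) = 13×22/104 = 2.75 V.
Assume saturation: I_D = (k_n/2)(V_GS − V_t)² with V_GS = V_G − I_D·R_S = 2.75 − 0.12·I_D.
Substituting gives 0.0072·I_D² − 1.2·I_D + 1.36 = 0, with roots I_D = 1.14 or 165 mA.
The root I_D = 165 mA gives V_GS = -17.1 V ≤ V_t, so take I_D = 1.14 mA.
Then V_GS = 2.61 V and V_DS = V_DD − I_D(R_D+R_S) = 13 − 1.14×1.62 = 11.1 V.
Saturation requires V_DS ≥ V_GS − V_t = 1.51 V; 11.1 ≥ 1.51 ✓.

I_D ≈ 1.1 mA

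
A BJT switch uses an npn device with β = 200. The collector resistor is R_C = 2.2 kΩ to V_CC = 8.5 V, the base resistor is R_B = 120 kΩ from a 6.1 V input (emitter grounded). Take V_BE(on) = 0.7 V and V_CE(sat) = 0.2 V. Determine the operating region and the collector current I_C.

saturation; I_C ≈ 3.8 mA

Assume active: I_B = (6.1 − 0.7)/120 = 0.045 mA, giving I_C = β·I_B = 9 mA.
But then V_CE = 8.5 − 9×2.2 = -11.3 V < V_CE(sat) = 0.2 V — impossible in the active region.
So the transistor is saturated. With V_CE = 0.2 V, I_C = (V_CC − 0.2)/R_C = 8.3/2.2 = 3.77 mA.
Check: β·I_B = 9 mA > I_C = 3.77 mA, confirming saturation.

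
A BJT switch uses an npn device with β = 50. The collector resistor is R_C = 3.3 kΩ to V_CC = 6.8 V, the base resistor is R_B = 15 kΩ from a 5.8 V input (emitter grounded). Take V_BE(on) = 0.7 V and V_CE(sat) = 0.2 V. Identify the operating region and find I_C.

Assume active: I_B = (5.8 − 0.7)/15 = 0.34 mA, giving I_C = β·I_B = 17 mA.
But then V_CE = 6.8 − 17×3.3 = -49.3 V < V_CE(sat) = 0.2 V — impossible in the active region.
So the transistor is saturated. With V_CE = 0.2 V, I_C = (V_CC − 0.2)/R_C = 6.6/3.3 = 2 mA.
Check: β·I_B = 17 mA > I_C = 2 mA, confirming saturation.

saturation; I_C ≈ 2 mA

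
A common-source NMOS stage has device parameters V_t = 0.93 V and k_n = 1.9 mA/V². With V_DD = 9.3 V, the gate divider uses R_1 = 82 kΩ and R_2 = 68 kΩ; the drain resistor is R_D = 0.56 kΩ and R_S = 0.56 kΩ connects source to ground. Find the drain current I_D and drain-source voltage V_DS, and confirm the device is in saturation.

V_G = V_DD·R_2/(R_1+R_2) = 9.3×68/150 = 4.22 V.
Assume saturation: I_D = (k_n/2)(V_GS − V_t)² with V_GS = V_G − I_D·R_S = 4.22 − 0.56·I_D.
Substituting gives 0.298·I_D² − 4.5·I_D + 10.3 = 0, with roots I_D = 2.8 or 12.3 mA.
The root I_D = 12.3 mA gives V_GS = -2.67 V ≤ V_t, so take I_D = 2.8 mA.
Then V_GS = 2.65 V and V_DS = V_DD − I_D(R_D+R_S) = 9.3 − 2.8×1.12 = 6.16 V.
Saturation requires V_DS ≥ V_GS − V_t = 1.72 V; 6.16 ≥ 1.72 ✓.

I_D ≈ 2.8 mA, V_DS ≈ 6.2 V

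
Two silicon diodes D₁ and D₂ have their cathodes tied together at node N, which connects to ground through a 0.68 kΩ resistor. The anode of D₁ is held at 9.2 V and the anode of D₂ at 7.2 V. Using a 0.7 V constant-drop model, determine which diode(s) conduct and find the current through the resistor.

Only D₁ conducts; I_R ≈ 12 mA

Assume both conduct. Then node N would need to be at both 9.2−0.7 = 8.5 V and 7.2−0.7 = 6.5 V, which is impossible.
Assume only D₁ conducts: V_N = 9.2 − 0.7 = 8.5 V, so I_R = 8.5/0.68 = 12.5 mA.
Check D₂: its anode-to-cathode voltage is 7.2 − 8.5 = -1.3 V < 0.7 V, so it is off. The assumption is consistent.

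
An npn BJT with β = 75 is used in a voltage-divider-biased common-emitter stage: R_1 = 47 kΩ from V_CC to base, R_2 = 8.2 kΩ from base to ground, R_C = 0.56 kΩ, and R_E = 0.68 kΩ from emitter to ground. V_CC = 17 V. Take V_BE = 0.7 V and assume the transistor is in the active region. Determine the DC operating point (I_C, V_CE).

Thevenize the base divider: V_Th = V_CC·R_2/(R_1+R_2) = 17×8.2/55.2 = 2.53 V, R_Th = R_1‖R_2 = 6.98 kΩ.
Base-emitter loop: V_Th = I_B·R_Th + V_BE + (β+1)I_B·R_E, so I_B = (2.53 − 0.7) / (6.98 + 76×0.68) = 0.0311 mA.
I_C = β·I_B = 75×0.0311 = 2.33 mA, and I_E = (β+1)I_B = 2.36 mA.
V_CE = V_CC − I_C·R_C − I_E·R_E = 17 − 2.33×0.56 − 2.36×0.68 = 14.1 V.
V_CE = 14.1 V > 0.2 V confirms active-region operation.

I_C ≈ 2.3 mA, V_CE ≈ 14 V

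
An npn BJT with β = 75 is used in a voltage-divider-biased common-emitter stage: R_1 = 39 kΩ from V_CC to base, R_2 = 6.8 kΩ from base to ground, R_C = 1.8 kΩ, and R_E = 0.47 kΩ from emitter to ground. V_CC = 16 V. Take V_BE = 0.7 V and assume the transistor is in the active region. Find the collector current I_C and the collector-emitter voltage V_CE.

Thevenize the base divider: V_Th = V_CC·R_2/(R_1+R_2) = 16×6.8/45.8 = 2.38 V, R_Th = R_1‖R_2 = 5.79 kΩ.
Base-emitter loop: V_Th = I_B·R_Th + V_BE + (β+1)I_B·R_E, so I_B = (2.38 − 0.7) / (5.79 + 76×0.47) = 0.0404 mA.
I_C = β·I_B = 75×0.0404 = 3.03 mA, and I_E = (β+1)I_B = 3.07 mA.
V_CE = V_CC − I_C·R_C − I_E·R_E = 16 − 3.03×1.8 − 3.07×0.47 = 9.11 V.
V_CE = 9.11 V > 0.2 V confirms active-region operation.

I_C ≈ 3 mA, V_CE ≈ 9.1 V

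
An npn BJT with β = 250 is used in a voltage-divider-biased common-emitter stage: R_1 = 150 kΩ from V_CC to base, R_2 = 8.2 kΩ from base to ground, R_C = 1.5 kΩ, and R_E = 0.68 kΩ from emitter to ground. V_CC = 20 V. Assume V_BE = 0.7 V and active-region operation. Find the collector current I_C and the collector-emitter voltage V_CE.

Thevenize the base divider: V_Th = V_CC·R_2/(R_1+R_2) = 20×8.2/158 = 1.04 V, R_Th = R_1‖R_2 = 7.77 kΩ.
Base-emitter loop: V_Th = I_B·R_Th + V_BE + (β+1)I_B·R_E, so I_B = (1.04 − 0.7) / (7.77 + 251×0.68) = 0.00189 mA.
I_C = β·I_B = 250×0.00189 = 0.472 mA, and I_E = (β+1)I_B = 0.474 mA.
V_CE = V_CC − I_C·R_C − I_E·R_E = 20 − 0.472×1.5 − 0.474×0.68 = 19 V.
V_CE = 19 V > 0.2 V confirms active-region operation.

I_C ≈ 0.47 mA, V_CE ≈ 19 V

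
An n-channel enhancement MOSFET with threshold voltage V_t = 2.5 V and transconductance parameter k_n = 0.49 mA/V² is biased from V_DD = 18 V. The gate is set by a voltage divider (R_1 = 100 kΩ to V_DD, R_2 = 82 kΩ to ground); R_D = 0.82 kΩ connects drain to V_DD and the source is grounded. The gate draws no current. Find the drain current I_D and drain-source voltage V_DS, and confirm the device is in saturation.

V_G = V_DD·R_2/(R_1+R_2) = 18×82/182 = 8.11 V. With the source grounded, V_GS = V_G = 8.11 V.
Assume saturation: I_D = (k_n/2)(V_GS − V_t)² = (0.49/2)×(8.11 − 2.5)² = 0.245×5.61² = 7.71 mA.
V_DS = V_DD − I_D·R_D = 18 − 7.71×0.82 = 11.7 V.
Saturation requires V_DS ≥ V_GS − V_t = 5.61 V; 11.7 ≥ 5.61 ✓.

I_D ≈ 7.7 mA, V_DS ≈ 12 V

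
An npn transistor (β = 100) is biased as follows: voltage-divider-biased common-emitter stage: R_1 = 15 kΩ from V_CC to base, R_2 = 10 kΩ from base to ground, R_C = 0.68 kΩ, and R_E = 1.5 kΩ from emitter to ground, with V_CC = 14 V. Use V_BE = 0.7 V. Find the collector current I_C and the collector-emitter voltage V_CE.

I_C ≈ 3.1 mA, V_CE ≈ 7.2 V

Thevenize the base divider: V_Th = V_CC·R_2/(R_1+R_2) = 14×10/25 = 5.6 V, R_Th = R_1‖R_2 = 6 kΩ.
Base-emitter loop: V_Th = I_B·R_Th + V_BE + (β+1)I_B·R_E, so I_B = (5.6 − 0.7) / (6 + 101×1.5) = 0.0311 mA.
I_C = β·I_B = 100×0.0311 = 3.11 mA, and I_E = (β+1)I_B = 3.14 mA.
V_CE = V_CC − I_C·R_C − I_E·R_E = 14 − 3.11×0.68 − 3.14×1.5 = 7.17 V.
V_CE = 7.17 V > 0.2 V confirms active-region operation.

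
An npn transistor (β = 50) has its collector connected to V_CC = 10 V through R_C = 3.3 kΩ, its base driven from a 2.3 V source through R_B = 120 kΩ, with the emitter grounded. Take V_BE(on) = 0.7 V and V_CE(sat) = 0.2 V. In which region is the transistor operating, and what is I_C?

Assume active. Base-emitter loop: I_B = (V_BB − V_BE)/R_B = (2.3 − 0.7)/120 = 0.0133 mA.
I_C = β·I_B = 50×0.0133 = 0.667 mA.
V_CE = V_CC − I_C·R_C = 10 − 0.667×3.3 = 7.8 V > V_CE(sat), so the active-region assumption holds.

active; I_C ≈ 0.67 mA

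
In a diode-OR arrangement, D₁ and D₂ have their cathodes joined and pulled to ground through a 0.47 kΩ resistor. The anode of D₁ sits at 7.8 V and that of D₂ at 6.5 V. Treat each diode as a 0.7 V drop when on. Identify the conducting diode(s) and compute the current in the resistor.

Only D₁ conducts; I_R ≈ 15 mA

Assume both conduct. Then node N would need to be at both 7.8−0.7 = 7.1 V and 6.5−0.7 = 5.8 V, which is impossible.
Assume only D₁ conducts: V_N = 7.8 − 0.7 = 7.1 V, so I_R = 7.1/0.47 = 15.1 mA.
Check D₂: its anode-to-cathode voltage is 6.5 − 7.1 = -0.6 V < 0.7 V, so it is off. The assumption is consistent.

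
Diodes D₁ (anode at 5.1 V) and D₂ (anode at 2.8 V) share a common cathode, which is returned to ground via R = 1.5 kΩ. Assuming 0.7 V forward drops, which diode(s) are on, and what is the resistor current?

Only D₁ conducts; I_R ≈ 2.9 mA

Assume both conduct. Then node N would need to be at both 5.1−0.7 = 4.4 V and 2.8−0.7 = 2.1 V, which is impossible.
Assume only D₁ conducts: V_N = 5.1 − 0.7 = 4.4 V, so I_R = 4.4/1.5 = 2.93 mA.
Check D₂: its anode-to-cathode voltage is 2.8 − 4.4 = -1.6 V < 0.7 V, so it is off. The assumption is consistent.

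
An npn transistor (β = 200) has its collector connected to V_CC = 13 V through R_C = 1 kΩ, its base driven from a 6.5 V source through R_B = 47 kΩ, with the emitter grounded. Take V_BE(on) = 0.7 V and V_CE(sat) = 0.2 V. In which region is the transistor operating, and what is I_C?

saturation; I_C ≈ 13 mA

Assume active: I_B = (6.5 − 0.7)/47 = 0.123 mA, giving I_C = β·I_B = 24.7 mA.
But then V_CE = 13 − 24.7×1 = -11.7 V < V_CE(sat) = 0.2 V — impossible in the active region.
So the transistor is saturated. With V_CE = 0.2 V, I_C = (V_CC − 0.2)/R_C = 12.8/1 = 12.8 mA.
Check: β·I_B = 24.7 mA > I_C = 12.8 mA, confirming saturation.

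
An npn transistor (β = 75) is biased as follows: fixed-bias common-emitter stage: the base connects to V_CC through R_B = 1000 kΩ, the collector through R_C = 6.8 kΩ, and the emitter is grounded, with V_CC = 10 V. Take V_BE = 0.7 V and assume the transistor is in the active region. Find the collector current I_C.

Base loop: V_CC = I_B·R_B + V_BE, so I_B = (10 − 0.7)/1000 kΩ = 0.0093 mA.
In the active region I_C = β·I_B = 75 × 0.0093 = 0.698 mA.
Collector loop: V_CE = V_CC − I_C·R_C = 10 − 0.698×6.8 = 5.26 V.
Since V_CE = 5.26 V > V_CE(sat) ≈ 0.2 V, the transistor is in the active region as assumed.

I_C ≈ 0.7 mA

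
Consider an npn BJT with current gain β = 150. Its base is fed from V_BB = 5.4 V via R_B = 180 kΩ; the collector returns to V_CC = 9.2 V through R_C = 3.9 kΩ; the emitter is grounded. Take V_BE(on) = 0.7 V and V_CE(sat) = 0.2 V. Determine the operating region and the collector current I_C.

Assume active: I_B = (5.4 − 0.7)/180 = 0.0261 mA, giving I_C = β·I_B = 3.92 mA.
But then V_CE = 9.2 − 3.92×3.9 = -6.08 V < V_CE(sat) = 0.2 V — impossible in the active region.
So the transistor is saturated. With V_CE = 0.2 V, I_C = (V_CC − 0.2)/R_C = 9/3.9 = 2.31 mA.
Check: β·I_B = 3.92 mA > I_C = 2.31 mA, confirming saturation.

saturation; I_C ≈ 2.3 mA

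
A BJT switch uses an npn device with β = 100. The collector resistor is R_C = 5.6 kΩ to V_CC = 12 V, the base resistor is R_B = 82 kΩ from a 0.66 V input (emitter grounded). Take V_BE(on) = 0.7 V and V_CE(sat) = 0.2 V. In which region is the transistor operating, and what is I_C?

V_BB = 0.66 V ≤ V_BE(on) = 0.7 V, so the base-emitter junction is not forward biased.
The transistor is in cutoff: I_B = I_C = 0.

cutoff; I_C ≈ 0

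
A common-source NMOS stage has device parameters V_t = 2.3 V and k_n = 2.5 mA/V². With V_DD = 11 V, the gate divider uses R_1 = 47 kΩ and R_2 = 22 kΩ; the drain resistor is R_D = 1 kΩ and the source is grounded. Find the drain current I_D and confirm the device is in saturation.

V_G = V_DD·R_2/(R_1+R_2) = 11×22/69 = 3.51 V. With the source grounded, V_GS = V_G = 3.51 V.
Assume saturation: I_D = (k_n/2)(V_GS − V_t)² = (2.5/2)×(3.51 − 2.3)² = 1.25×1.21² = 1.82 mA.
V_DS = V_DD − I_D·R_D = 11 − 1.82×1 = 9.18 V.
Saturation requires V_DS ≥ V_GS − V_t = 1.21 V; 9.18 ≥ 1.21 ✓.

I_D ≈ 1.8 mA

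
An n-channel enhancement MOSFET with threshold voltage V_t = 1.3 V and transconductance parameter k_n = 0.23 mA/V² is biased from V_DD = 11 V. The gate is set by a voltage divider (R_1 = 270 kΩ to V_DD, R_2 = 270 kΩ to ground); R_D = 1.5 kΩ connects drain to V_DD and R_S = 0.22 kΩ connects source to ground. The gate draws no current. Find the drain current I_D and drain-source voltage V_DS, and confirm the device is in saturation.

I_D ≈ 1.7 mA, V_DS ≈ 8.1 V

V_G = V_DD·R_2/(R_1+R_2) = 11×270/540 = 5.5 V.
Assume saturation: I_D = (k_n/2)(V_GS − V_t)² with V_GS = V_G − I_D·R_S = 5.5 − 0.22·I_D.
Substituting gives 0.00557·I_D² − 1.21·I_D + 2.03 = 0, with roots I_D = 1.69 or 216 mA.
The root I_D = 216 mA gives V_GS = -42.1 V ≤ V_t, so take I_D = 1.69 mA.
Then V_GS = 5.13 V and V_DS = V_DD − I_D(R_D+R_S) = 11 − 1.69×1.72 = 8.1 V.
Saturation requires V_DS ≥ V_GS − V_t = 3.83 V; 8.1 ≥ 3.83 ✓.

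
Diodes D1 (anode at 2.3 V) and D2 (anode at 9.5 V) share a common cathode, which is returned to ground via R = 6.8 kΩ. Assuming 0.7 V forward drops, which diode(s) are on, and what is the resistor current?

Assume both conduct. Then node N would need to be at both 2.3−0.7 = 1.6 V and 9.5−0.7 = 8.8 V, which is impossible.
Assume only D2 conducts: V_N = 9.5 − 0.7 = 8.8 V, so I_R = 8.8/6.8 = 1.29 mA.
Check D1: its anode-to-cathode voltage is 2.3 − 8.8 = -6.5 V < 0.7 V, so it is off. The assumption is consistent.

Only D2 conducts; I_R ≈ 1.3 mA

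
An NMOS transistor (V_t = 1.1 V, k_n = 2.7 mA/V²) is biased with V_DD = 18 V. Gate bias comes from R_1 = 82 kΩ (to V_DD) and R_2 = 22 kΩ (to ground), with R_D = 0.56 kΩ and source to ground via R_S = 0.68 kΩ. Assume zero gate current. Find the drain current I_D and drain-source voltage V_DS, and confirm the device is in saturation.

I_D ≈ 2.1 mA, V_DS ≈ 15 V

V_G = V_DD·R_2/(R_1+R_2) = 18×22/104 = 3.81 V.
Assume saturation: I_D = (k_n/2)(V_GS − V_t)² with V_GS = V_G − I_D·R_S = 3.81 − 0.68·I_D.
Substituting gives 0.624·I_D² − 5.97·I_D + 9.9 = 0, with roots I_D = 2.13 or 7.43 mA.
The root I_D = 7.43 mA gives V_GS = -1.25 V ≤ V_t, so take I_D = 2.13 mA.
Then V_GS = 2.36 V and V_DS = V_DD − I_D(R_D+R_S) = 18 − 2.13×1.24 = 15.4 V.
Saturation requires V_DS ≥ V_GS − V_t = 1.26 V; 15.4 ≥ 1.26 ✓.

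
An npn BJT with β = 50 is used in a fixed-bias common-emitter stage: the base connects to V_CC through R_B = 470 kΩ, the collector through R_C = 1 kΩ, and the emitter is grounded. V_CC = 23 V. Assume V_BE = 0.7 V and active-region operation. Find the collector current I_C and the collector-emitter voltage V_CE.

Base loop: V_CC = I_B·R_B + V_BE, so I_B = (23 − 0.7)/470 kΩ = 0.0474 mA.
In the active region I_C = β·I_B = 50 × 0.0474 = 2.37 mA.
Collector loop: V_CE = V_CC − I_C·R_C = 23 − 2.37×1 = 20.6 V.
Since V_CE = 20.6 V > V_CE(sat) ≈ 0.2 V, the transistor is in the active region as assumed.

I_C ≈ 2.4 mA, V_CE ≈ 21 V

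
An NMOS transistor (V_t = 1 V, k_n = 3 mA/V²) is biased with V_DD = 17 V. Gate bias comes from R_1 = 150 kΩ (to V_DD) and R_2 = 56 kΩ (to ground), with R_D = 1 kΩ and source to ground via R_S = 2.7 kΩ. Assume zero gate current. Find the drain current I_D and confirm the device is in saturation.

V_G = V_DD·R_2/(R_1+R_2) = 17×56/206 = 4.62 V.
Assume saturation: I_D = (k_n/2)(V_GS − V_t)² with V_GS = V_G − I_D·R_S = 4.62 − 2.7·I_D.
Substituting gives 10.9·I_D² − 30.3·I_D + 19.7 = 0, with roots I_D = 1.03 or 1.74 mA.
The root I_D = 1.74 mA gives V_GS = -0.0771 V ≤ V_t, so take I_D = 1.03 mA.
Then V_GS = 1.83 V and V_DS = V_DD − I_D(R_D+R_S) = 17 − 1.03×3.7 = 13.2 V.
Saturation requires V_DS ≥ V_GS − V_t = 0.83 V; 13.2 ≥ 0.83 ✓.

I_D ≈ 1 mA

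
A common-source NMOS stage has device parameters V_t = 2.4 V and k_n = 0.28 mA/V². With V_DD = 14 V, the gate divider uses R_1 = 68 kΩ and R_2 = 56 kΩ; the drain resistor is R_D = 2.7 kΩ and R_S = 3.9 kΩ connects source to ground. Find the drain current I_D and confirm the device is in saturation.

V_G = V_DD·R_2/(R_1+R_2) = 14×56/124 = 6.32 V.
Assume saturation: I_D = (k_n/2)(V_GS − V_t)² with V_GS = V_G − I_D·R_S = 6.32 − 3.9·I_D.
Substituting gives 2.13·I_D² − 5.28·I_D + 2.15 = 0, with roots I_D = 0.514 or 1.97 mA.
The root I_D = 1.97 mA gives V_GS = -1.35 V ≤ V_t, so take I_D = 0.514 mA.
Then V_GS = 4.32 V and V_DS = V_DD − I_D(R_D+R_S) = 14 − 0.514×6.6 = 10.6 V.
Saturation requires V_DS ≥ V_GS − V_t = 1.92 V; 10.6 ≥ 1.92 ✓.

I_D ≈ 0.51 mA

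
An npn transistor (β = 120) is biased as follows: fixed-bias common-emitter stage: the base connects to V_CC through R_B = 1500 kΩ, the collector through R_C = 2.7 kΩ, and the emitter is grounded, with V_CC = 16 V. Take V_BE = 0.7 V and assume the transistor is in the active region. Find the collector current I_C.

I_C ≈ 1.2 mA

Base loop: V_CC = I_B·R_B + V_BE, so I_B = (16 − 0.7)/1500 kΩ = 0.0102 mA.
In the active region I_C = β·I_B = 120 × 0.0102 = 1.22 mA.
Collector loop: V_CE = V_CC − I_C·R_C = 16 − 1.22×2.7 = 12.7 V.
Since V_CE = 12.7 V > V_CE(sat) ≈ 0.2 V, the transistor is in the active region as assumed.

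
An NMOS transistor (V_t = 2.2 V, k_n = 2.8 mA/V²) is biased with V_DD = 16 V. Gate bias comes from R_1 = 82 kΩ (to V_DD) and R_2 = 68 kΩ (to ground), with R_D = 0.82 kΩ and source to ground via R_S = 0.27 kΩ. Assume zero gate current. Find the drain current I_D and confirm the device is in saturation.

V_G = V_DD·R_2/(R_1+R_2) = 16×68/150 = 7.25 V.
Assume saturation: I_D = (k_n/2)(V_GS − V_t)² with V_GS = V_G − I_D·R_S = 7.25 − 0.27·I_D.
Substituting gives 0.102·I_D² − 4.82·I_D + 35.8 = 0, with roots I_D = 9.21 or 38 mA.
The root I_D = 38 mA gives V_GS = -3.01 V ≤ V_t, so take I_D = 9.21 mA.
Then V_GS = 4.77 V and V_DS = V_DD − I_D(R_D+R_S) = 16 − 9.21×1.09 = 5.96 V.
Saturation requires V_DS ≥ V_GS − V_t = 2.57 V; 5.96 ≥ 2.57 ✓.

I_D ≈ 9.2 mA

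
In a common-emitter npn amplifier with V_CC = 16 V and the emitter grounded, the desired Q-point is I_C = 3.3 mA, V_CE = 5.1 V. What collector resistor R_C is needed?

Collector loop: V_CC = I_C·R_C + V_CE.
R_C = (V_CC − V_CE)/I_C = (16 − 5.1)/3.3 = 3.3 kΩ.

R_C ≈ 3.3 kΩ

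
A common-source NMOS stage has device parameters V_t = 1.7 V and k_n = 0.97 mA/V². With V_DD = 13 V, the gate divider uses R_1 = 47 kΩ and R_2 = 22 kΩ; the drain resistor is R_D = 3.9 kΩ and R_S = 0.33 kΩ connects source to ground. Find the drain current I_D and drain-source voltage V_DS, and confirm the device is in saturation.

V_G = V_DD·R_2/(R_1+R_2) = 13×22/69 = 4.14 V.
Assume saturation: I_D = (k_n/2)(V_GS − V_t)² with V_GS = V_G − I_D·R_S = 4.14 − 0.33·I_D.
Substituting gives 0.0528·I_D² − 1.78·I_D + 2.9 = 0, with roots I_D = 1.71 or 32 mA.
The root I_D = 32 mA gives V_GS = -6.43 V ≤ V_t, so take I_D = 1.71 mA.
Then V_GS = 3.58 V and V_DS = V_DD − I_D(R_D+R_S) = 13 − 1.71×4.23 = 5.75 V.
Saturation requires V_DS ≥ V_GS − V_t = 1.88 V; 5.75 ≥ 1.88 ✓.

I_D ≈ 1.7 mA, V_DS ≈ 5.8 V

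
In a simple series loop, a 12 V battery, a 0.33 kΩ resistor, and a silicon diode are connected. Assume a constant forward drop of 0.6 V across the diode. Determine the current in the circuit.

I ≈ 35 mA

KVL around the loop: 12 = V_D + I·R = 0.6 + I × 0.33 kΩ.
So I = (12 − 0.6) / 0.33 kΩ = 11.4 / 0.33 = 34.5 mA.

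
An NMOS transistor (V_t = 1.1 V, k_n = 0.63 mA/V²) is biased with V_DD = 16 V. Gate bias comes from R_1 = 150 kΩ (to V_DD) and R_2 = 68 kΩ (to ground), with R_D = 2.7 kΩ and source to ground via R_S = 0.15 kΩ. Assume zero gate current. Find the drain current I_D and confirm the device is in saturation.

I_D ≈ 3.6 mA

V_G = V_DD·R_2/(R_1+R_2) = 16×68/218 = 4.99 V.
Assume saturation: I_D = (k_n/2)(V_GS − V_t)² with V_GS = V_G − I_D·R_S = 4.99 − 0.15·I_D.
Substituting gives 0.00709·I_D² − 1.37·I_D + 4.77 = 0, with roots I_D = 3.55 or 189 mA.
The root I_D = 189 mA gives V_GS = -23.4 V ≤ V_t, so take I_D = 3.55 mA.
Then V_GS = 4.46 V and V_DS = V_DD − I_D(R_D+R_S) = 16 − 3.55×2.85 = 5.88 V.
Saturation requires V_DS ≥ V_GS − V_t = 3.36 V; 5.88 ≥ 3.36 ✓.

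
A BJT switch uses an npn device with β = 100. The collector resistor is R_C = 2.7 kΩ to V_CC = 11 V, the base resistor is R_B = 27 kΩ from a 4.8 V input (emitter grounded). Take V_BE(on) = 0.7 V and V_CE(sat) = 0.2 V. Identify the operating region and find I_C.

saturation; I_C ≈ 4 mA

Assume active: I_B = (4.8 − 0.7)/27 = 0.152 mA, giving I_C = β·I_B = 15.2 mA.
But then V_CE = 11 − 15.2×2.7 = -30 V < V_CE(sat) = 0.2 V — impossible in the active region.
So the transistor is saturated. With V_CE = 0.2 V, I_C = (V_CC − 0.2)/R_C = 10.8/2.7 = 4 mA.
Check: β·I_B = 15.2 mA > I_C = 4 mA, confirming saturation.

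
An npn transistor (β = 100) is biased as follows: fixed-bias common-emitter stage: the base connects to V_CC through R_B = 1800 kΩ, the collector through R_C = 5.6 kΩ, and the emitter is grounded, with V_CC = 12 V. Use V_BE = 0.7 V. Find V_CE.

V_CE ≈ 8.5 V

Base loop: V_CC = I_B·R_B + V_BE, so I_B = (12 − 0.7)/1800 kΩ = 0.00628 mA.
In the active region I_C = β·I_B = 100 × 0.00628 = 0.628 mA.
Collector loop: V_CE = V_CC − I_C·R_C = 12 − 0.628×5.6 = 8.48 V.
Since V_CE = 8.48 V > V_CE(sat) ≈ 0.2 V, the transistor is in the active region as assumed.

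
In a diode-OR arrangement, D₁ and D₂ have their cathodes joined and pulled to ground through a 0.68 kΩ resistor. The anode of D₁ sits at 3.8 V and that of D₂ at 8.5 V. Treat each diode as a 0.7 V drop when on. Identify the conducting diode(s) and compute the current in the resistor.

Only D₂ conducts; I_R ≈ 11 mA

Assume both conduct. Then node N would need to be at both 3.8−0.7 = 3.1 V and 8.5−0.7 = 7.8 V, which is impossible.
Assume only D₂ conducts: V_N = 8.5 − 0.7 = 7.8 V, so I_R = 7.8/0.68 = 11.5 mA.
Check D₁: its anode-to-cathode voltage is 3.8 − 7.8 = -4 V < 0.7 V, so it is off. The assumption is consistent.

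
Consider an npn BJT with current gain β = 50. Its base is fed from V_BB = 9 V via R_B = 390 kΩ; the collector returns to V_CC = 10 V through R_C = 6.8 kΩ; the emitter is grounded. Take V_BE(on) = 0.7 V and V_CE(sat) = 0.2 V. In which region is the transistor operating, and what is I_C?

Assume active. Base-emitter loop: I_B = (V_BB − V_BE)/R_B = (9 − 0.7)/390 = 0.0213 mA.
I_C = β·I_B = 50×0.0213 = 1.06 mA.
V_CE = V_CC − I_C·R_C = 10 − 1.06×6.8 = 2.76 V > V_CE(sat), so the active-region assumption holds.

active; I_C ≈ 1.1 mA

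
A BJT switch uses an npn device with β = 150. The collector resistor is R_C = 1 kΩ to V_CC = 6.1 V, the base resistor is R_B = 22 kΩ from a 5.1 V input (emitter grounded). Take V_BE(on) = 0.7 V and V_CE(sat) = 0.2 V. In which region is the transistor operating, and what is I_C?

Assume active: I_B = (5.1 − 0.7)/22 = 0.2 mA, giving I_C = β·I_B = 30 mA.
But then V_CE = 6.1 − 30×1 = -23.9 V < V_CE(sat) = 0.2 V — impossible in the active region.
So the transistor is saturated. With V_CE = 0.2 V, I_C = (V_CC − 0.2)/R_C = 5.9/1 = 5.9 mA.
Check: β·I_B = 30 mA > I_C = 5.9 mA, confirming saturation.

saturation; I_C ≈ 5.9 mA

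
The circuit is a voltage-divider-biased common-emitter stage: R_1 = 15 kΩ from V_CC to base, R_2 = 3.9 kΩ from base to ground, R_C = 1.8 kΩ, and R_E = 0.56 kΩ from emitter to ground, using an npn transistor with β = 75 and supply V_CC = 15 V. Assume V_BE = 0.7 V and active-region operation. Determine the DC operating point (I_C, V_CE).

Thevenize the base divider: V_Th = V_CC·R_2/(R_1+R_2) = 15×3.9/18.9 = 3.1 V, R_Th = R_1‖R_2 = 3.1 kΩ.
Base-emitter loop: V_Th = I_B·R_Th + V_BE + (β+1)I_B·R_E, so I_B = (3.1 − 0.7) / (3.1 + 76×0.56) = 0.0525 mA.
I_C = β·I_B = 75×0.0525 = 3.93 mA, and I_E = (β+1)I_B = 3.99 mA.
V_CE = V_CC − I_C·R_C − I_E·R_E = 15 − 3.93×1.8 − 3.99×0.56 = 5.68 V.
V_CE = 5.68 V > 0.2 V confirms active-region operation.

I_C ≈ 3.9 mA, V_CE ≈ 5.7 V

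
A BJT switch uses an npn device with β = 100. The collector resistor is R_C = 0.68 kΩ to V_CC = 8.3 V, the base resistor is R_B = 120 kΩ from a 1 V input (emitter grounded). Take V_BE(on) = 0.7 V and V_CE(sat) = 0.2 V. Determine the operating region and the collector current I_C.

Assume active. Base-emitter loop: I_B = (V_BB − V_BE)/R_B = (1 − 0.7)/120 = 0.0025 mA.
I_C = β·I_B = 100×0.0025 = 0.25 mA.
V_CE = V_CC − I_C·R_C = 8.3 − 0.25×0.68 = 8.13 V > V_CE(sat), so the active-region assumption holds.

active; I_C ≈ 0.25 mA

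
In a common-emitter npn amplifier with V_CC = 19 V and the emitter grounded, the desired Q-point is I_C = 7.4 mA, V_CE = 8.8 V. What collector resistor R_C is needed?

Collector loop: V_CC = I_C·R_C + V_CE.
R_C = (V_CC − V_CE)/I_C = (19 − 8.8)/7.4 = 1.38 kΩ.

R_C ≈ 1.4 kΩ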